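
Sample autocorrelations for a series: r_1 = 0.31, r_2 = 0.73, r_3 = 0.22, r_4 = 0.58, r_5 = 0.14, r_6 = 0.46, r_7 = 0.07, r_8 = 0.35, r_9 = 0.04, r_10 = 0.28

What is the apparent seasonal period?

2

The largest autocorrelation is r_2 = 0.73, with weaker echoes at lags 4 (0.58), 6 (0.46) and 8 (0.35); the remaining lags stay at or below 0.31.
The dominant spike at lag 2 indicates a seasonal period of 2.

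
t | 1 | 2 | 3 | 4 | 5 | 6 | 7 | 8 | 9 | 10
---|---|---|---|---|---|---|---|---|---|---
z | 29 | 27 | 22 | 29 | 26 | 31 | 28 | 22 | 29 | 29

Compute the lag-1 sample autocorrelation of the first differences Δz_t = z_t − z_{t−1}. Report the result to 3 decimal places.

-0.485

First differences Δz: -2, -5, 7, -3, 5, -3, -6, 7, 0
Mean of differences = 0.0000
Numerator Σ(Δz_t−Δz̄)(Δz_{t+1}−Δz̄) = -100.0000
Denominator Σ(Δz_t−Δz̄)² = 206.0000
r_1(Δz) = -100.0000 / 206.0000 = -0.485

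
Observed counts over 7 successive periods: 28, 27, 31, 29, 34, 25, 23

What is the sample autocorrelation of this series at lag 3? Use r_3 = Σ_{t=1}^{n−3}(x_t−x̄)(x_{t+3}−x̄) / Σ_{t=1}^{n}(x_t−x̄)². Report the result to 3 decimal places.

-0.250

Mean x̄ = (28 + 27 + 31 + 29 + 34 + 25 + 23)/7 = 28.1429
Deviations from mean: -0.1429, -1.1429, 2.8571, 0.8571, 5.8571, -3.1429, -5.1429
Σ(x_t−x̄)(x_{t+3}−x̄) = (-0.1224) + (-6.6939) + (-8.9796) + (-4.4082) = -20.2041
Denominator Σ(x_t−x̄)² = 80.8571
r_3 = -20.2041 / 80.8571 = -0.250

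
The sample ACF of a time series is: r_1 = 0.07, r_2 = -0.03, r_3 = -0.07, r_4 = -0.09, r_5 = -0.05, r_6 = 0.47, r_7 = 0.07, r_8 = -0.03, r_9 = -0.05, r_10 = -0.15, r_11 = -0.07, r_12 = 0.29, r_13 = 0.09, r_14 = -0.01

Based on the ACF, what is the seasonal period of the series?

6

The largest autocorrelation is r_6 = 0.47, with a weaker echo at lag 12 (0.29); the remaining lags stay at or below 0.09.
The dominant spike at lag 6 indicates a seasonal period of 6.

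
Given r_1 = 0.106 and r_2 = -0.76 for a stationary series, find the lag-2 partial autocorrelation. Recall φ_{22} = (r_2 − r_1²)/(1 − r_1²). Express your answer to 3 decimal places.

-0.780

φ_{22} = (r_2 − r_1²) / (1 − r_1²)
r_1² = (0.106)² = 0.011236
Numerator = -0.76 − 0.0112 = -0.7712; denominator = 1 − 0.0112 = 0.9888
φ_{22} = -0.7712 / 0.9888 = -0.780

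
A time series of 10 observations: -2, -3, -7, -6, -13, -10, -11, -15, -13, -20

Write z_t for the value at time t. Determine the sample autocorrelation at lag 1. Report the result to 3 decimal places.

0.450

Mean z̄ = (-2 − 3 − 7 − 6 − 13 − 10 − 11 − 15 − 13 − 20)/10 = -10.0000
Numerator Σ_{t=1}^{9}(z_t−z̄)(z_{t+1}−z̄) = 127.0000
Denominator Σ(z_t−z̄)² = 282.0000
r_1 = 127.0000 / 282.0000 = 0.450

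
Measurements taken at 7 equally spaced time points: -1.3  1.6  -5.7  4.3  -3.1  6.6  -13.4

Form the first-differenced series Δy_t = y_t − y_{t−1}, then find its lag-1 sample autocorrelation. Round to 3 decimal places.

First differences Δy: 2.9, -7.3, 10.0, -7.4, 9.7, -20.0
Mean of differences = -2.0167
Numerator Σ(Δy_t−Δȳ)(Δy_{t+1}−Δȳ) = -427.9336
Denominator Σ(Δy_t−Δȳ)² = 686.1483
r_1(Δy) = -427.9336 / 686.1483 = -0.624

-0.624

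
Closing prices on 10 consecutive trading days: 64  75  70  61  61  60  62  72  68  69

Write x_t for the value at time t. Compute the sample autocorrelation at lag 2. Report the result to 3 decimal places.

-0.187

Mean x̄ = (64 + 75 + 70 + 61 + 61 + 60 + 62 + 72 + 68 + 69)/10 = 66.2000
Numerator Σ_{t=1}^{8}(x_t−x̄)(x_{t+2}−x̄) = -47.0800
Denominator Σ(x_t−x̄)² = 251.6000
r_2 = -47.0800 / 251.6000 = -0.187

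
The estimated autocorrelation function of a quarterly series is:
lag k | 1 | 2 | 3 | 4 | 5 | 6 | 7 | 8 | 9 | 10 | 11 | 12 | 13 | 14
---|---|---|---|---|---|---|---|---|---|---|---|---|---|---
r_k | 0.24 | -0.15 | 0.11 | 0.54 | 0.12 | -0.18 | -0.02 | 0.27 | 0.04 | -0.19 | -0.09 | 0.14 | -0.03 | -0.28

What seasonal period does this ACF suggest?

The largest autocorrelation is r_4 = 0.54, with a weaker echo at lag 8 (0.27); the remaining lags stay at or below 0.24.
The dominant spike at lag 4 indicates a seasonal period of 4.

4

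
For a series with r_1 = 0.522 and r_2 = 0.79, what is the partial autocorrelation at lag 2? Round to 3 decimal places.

0.711

φ_{22} = (r_2 − r_1²) / (1 − r_1²)
r_1² = (0.522)² = 0.272484
Numerator = 0.79 − 0.2725 = 0.5175; denominator = 1 − 0.2725 = 0.7275
φ_{22} = 0.5175 / 0.7275 = 0.711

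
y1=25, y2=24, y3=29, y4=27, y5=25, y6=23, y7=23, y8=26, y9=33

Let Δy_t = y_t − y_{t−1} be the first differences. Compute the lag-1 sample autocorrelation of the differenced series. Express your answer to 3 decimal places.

0.125

First differences Δy: -1, 5, -2, -2, -2, 0, 3, 7
Mean of differences = 1.0000
Numerator Σ(Δy_t−Δȳ)(Δy_{t+1}−Δȳ) = 11.0000
Denominator Σ(Δy_t−Δȳ)² = 88.0000
r_1(Δy) = 11.0000 / 88.0000 = 0.125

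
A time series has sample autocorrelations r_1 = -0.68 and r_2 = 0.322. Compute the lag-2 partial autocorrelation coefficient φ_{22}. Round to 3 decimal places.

-0.261

φ_{22} = (r_2 − r_1²) / (1 − r_1²)
r_1² = (-0.68)² = 0.4624
Numerator = 0.322 − 0.4624 = -0.1404; denominator = 1 − 0.4624 = 0.5376
φ_{22} = -0.1404 / 0.5376 = -0.261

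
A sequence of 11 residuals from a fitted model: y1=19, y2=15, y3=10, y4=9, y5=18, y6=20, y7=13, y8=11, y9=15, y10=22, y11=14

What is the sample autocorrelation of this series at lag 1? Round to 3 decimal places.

0.100

Mean ȳ = (19 + 15 + 10 + 9 + 18 + 20 + 13 + 11 + 15 + 22 + 14)/11 = 15.0909
Numerator Σ_{t=1}^{10}(y_t−ȳ)(y_{t+1}−ȳ) = 18.1736
Denominator Σ(y_t−ȳ)² = 180.9091
r_1 = 18.1736 / 180.9091 = 0.100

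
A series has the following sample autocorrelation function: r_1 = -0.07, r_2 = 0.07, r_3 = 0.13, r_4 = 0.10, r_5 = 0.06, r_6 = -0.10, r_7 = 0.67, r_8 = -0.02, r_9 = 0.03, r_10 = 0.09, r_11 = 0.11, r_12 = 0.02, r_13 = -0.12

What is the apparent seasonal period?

7

The largest autocorrelation is r_7 = 0.67; the remaining lags stay at or below 0.13.
The dominant spike at lag 7 indicates a seasonal period of 7.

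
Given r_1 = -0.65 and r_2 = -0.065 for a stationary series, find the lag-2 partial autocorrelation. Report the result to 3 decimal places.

-0.844

φ_{22} = (r_2 − r_1²) / (1 − r_1²)
r_1² = (-0.65)² = 0.4225
Numerator = -0.065 − 0.4225 = -0.4875; denominator = 1 − 0.4225 = 0.5775
φ_{22} = -0.4875 / 0.5775 = -0.844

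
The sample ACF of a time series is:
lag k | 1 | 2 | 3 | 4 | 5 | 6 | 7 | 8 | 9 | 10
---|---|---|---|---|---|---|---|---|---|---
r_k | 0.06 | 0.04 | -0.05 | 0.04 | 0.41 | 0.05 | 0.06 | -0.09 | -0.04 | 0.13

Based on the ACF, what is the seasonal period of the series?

5

The largest autocorrelation is r_5 = 0.41; the remaining lags stay at or below 0.13.
The dominant spike at lag 5 indicates a seasonal period of 5.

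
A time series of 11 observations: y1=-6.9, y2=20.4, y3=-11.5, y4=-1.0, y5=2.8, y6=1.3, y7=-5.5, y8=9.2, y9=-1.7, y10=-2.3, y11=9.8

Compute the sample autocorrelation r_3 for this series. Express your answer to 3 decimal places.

0.207

Mean ȳ = (-6.9 + 20.4 − 11.5 − 1.0 + 2.8 + 1.3 − 5.5 + 9.2 − 1.7 − 2.3 + 9.8)/11 = 1.3273
Numerator Σ_{t=1}^{8}(y_t−ȳ)(y_{t+3}−ȳ) = 166.6196
Denominator Σ(y_t−ȳ)² = 806.2818
r_3 = 166.6196 / 806.2818 = 0.207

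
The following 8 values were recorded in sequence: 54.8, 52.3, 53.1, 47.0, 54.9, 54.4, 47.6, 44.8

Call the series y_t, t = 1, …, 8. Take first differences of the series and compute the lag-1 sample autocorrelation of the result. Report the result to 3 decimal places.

First differences Δy: -2.5, 0.8, -6.1, 7.9, -0.5, -6.8, -2.8
Mean of differences = -1.4286
Numerator Σ(Δy_t−Δȳ)(Δy_{t+1}−Δȳ) = -45.3351
Denominator Σ(Δy_t−Δȳ)² = 146.5543
r_1(Δy) = -45.3351 / 146.5543 = -0.309

-0.309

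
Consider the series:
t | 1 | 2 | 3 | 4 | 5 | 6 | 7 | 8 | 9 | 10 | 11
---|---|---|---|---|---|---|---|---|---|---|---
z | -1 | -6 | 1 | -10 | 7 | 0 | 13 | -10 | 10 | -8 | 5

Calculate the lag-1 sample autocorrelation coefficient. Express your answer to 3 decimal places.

Mean z̄ = (-1 − 6 + 1 − 10 + 7 + 0 + 13 − 10 + 10 − 8 + 5)/11 = 0.0909
Numerator Σ_{t=1}^{10}(z_t−z̄)(z_{t+1}−z̄) = -429.7355
Denominator Σ(z_t−z̄)² = 644.9091
r_1 = -429.7355 / 644.9091 = -0.666

-0.666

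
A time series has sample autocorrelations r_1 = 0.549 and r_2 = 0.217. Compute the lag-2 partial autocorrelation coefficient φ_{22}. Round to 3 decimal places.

-0.121

φ_{22} = (r_2 − r_1²) / (1 − r_1²)
r_1² = (0.549)² = 0.301401
Numerator = 0.217 − 0.3014 = -0.0844; denominator = 1 − 0.3014 = 0.6986
φ_{22} = -0.0844 / 0.6986 = -0.121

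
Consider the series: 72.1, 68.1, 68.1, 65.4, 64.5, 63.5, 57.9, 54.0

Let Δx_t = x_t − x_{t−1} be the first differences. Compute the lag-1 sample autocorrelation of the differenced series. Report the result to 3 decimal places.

-0.092

First differences Δx: -4.0, 0.0, -2.7, -0.9, -1.0, -5.6, -3.9
Mean of differences = -2.5857
Numerator Σ(Δx_t−Δx̄)(Δx_{t+1}−Δx̄) = -2.2902
Denominator Σ(Δx_t−Δx̄)² = 24.8686
r_1(Δx) = -2.2902 / 24.8686 = -0.092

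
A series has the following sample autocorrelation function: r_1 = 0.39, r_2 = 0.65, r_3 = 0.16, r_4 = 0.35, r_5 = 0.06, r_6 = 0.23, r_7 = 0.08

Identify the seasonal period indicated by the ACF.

2

The largest autocorrelation is r_2 = 0.65; the remaining lags stay at or below 0.39.
The dominant spike at lag 2 indicates a seasonal period of 2.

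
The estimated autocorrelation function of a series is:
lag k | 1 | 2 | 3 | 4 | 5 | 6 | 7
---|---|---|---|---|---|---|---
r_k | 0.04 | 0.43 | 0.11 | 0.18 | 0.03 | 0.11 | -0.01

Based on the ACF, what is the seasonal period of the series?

2

The largest autocorrelation is r_2 = 0.43, with a weaker echo at lag 4 (0.18); the remaining lags stay at or below 0.11.
The dominant spike at lag 2 indicates a seasonal period of 2.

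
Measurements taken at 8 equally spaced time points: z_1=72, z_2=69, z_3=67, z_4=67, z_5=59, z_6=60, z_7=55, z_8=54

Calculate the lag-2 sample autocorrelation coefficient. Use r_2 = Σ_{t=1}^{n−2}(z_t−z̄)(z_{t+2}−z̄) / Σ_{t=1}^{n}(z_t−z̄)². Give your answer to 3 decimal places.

0.286

Mean z̄ = (72 + 69 + 67 + 67 + 59 + 60 + 55 + 54)/8 = 62.8750
Σ(z_t−z̄)(z_{t+2}−z̄) = (37.6406) + (25.2656) + (-15.9844) + (-11.8594) + (30.5156) + (25.5156) = 91.0938
Denominator Σ(z_t−z̄)² = 318.8750
r_2 = 91.0938 / 318.8750 = 0.286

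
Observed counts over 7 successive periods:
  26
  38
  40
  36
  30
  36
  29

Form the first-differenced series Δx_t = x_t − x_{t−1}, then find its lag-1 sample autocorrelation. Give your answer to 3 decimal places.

First differences Δx: 12, 2, -4, -6, 6, -7
Mean of differences = 0.5000
Numerator Σ(Δx_t−Δx̄)(Δx_{t+1}−Δx̄) = -37.2500
Denominator Σ(Δx_t−Δx̄)² = 283.5000
r_1(Δx) = -37.2500 / 283.5000 = -0.131

-0.131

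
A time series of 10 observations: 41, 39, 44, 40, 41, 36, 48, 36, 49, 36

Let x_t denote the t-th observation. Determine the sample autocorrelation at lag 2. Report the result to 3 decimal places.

Mean x̄ = (41 + 39 + 44 + 40 + 41 + 36 + 48 + 36 + 49 + 36)/10 = 41.0000
Numerator Σ_{t=1}^{8}(x_t−x̄)(x_{t+2}−x̄) = 113.0000
Denominator Σ(x_t−x̄)² = 202.0000
r_2 = 113.0000 / 202.0000 = 0.559

0.559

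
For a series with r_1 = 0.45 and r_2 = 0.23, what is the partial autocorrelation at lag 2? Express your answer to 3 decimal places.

0.034

φ_{22} = (r_2 − r_1²) / (1 − r_1²)
r_1² = (0.45)² = 0.2025
Numerator = 0.23 − 0.2025 = 0.0275; denominator = 1 − 0.2025 = 0.7975
φ_{22} = 0.0275 / 0.7975 = 0.034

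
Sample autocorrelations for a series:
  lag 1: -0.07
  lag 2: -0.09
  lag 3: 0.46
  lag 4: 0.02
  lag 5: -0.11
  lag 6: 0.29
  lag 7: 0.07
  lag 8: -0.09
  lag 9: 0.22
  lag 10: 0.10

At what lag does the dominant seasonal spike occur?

3

The largest autocorrelation is r_3 = 0.46, with weaker echoes at lags 6 (0.29) and 9 (0.22); the remaining lags stay at or below 0.10.
The dominant spike at lag 3 indicates a seasonal period of 3.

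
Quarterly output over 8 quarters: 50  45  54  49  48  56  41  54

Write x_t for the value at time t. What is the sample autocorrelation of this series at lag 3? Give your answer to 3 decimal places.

0.188

Mean x̄ = (50 + 45 + 54 + 49 + 48 + 56 + 41 + 54)/8 = 49.6250
Deviations from mean: 0.3750, -4.6250, 4.3750, -0.6250, -1.6250, 6.3750, -8.6250, 4.3750
Numerator Σ_{t=1}^{5}(x_t−x̄)(x_{t+3}−x̄) = 33.4531
Denominator Σ(x_t−x̄)² = 177.8750
r_3 = 33.4531 / 177.8750 = 0.188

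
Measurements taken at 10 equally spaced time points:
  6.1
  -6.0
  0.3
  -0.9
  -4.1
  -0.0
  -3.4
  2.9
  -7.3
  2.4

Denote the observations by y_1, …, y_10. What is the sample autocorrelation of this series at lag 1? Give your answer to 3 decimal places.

-0.644

Mean ȳ = (6.1 − 6.0 + 0.3 − 0.9 − 4.1 − 0.0 − 3.4 + 2.9 − 7.3 + 2.4)/10 = -1.0000
Numerator Σ_{t=1}^{9}(y_t−ȳ)(y_{t+1}−ȳ) = -103.0300
Denominator Σ(y_t−ȳ)² = 159.9400
r_1 = -103.0300 / 159.9400 = -0.644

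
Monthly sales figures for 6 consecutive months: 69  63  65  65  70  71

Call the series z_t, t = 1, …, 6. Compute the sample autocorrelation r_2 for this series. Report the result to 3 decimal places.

Mean z̄ = (69 + 63 + 65 + 65 + 70 + 71)/6 = 67.1667
Numerator Σ_{t=1}^{4}(z_t−z̄)(z_{t+2}−z̄) = -9.3889
Denominator Σ(z_t−z̄)² = 52.8333
r_2 = -9.3889 / 52.8333 = -0.178

-0.178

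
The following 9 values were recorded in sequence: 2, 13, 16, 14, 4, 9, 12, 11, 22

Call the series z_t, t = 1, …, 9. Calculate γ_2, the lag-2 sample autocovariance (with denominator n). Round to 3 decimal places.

-8.488

Mean z̄ = (2 + 13 + 16 + 14 + 4 + 9 + 12 + 11 + 22)/9 = 11.4444
Σ_{t=1}^{7}(z_t−z̄)(z_{t+2}−z̄) = -76.3951
γ_2 = -76.3951 / 9 = -8.488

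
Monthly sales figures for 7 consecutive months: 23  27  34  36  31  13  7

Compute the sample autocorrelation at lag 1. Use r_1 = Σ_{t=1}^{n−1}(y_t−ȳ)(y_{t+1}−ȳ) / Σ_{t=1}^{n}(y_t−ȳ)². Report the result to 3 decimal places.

Mean ȳ = (23 + 27 + 34 + 36 + 31 + 13 + 7)/7 = 24.4286
Deviations from mean: -1.4286, 2.5714, 9.5714, 11.5714, 6.5714, -11.4286, -17.4286
Numerator Σ_{t=1}^{6}(y_t−ȳ)(y_{t+1}−ȳ) = 331.8163
Denominator Σ(y_t−ȳ)² = 711.7143
r_1 = 331.8163 / 711.7143 = 0.466

0.466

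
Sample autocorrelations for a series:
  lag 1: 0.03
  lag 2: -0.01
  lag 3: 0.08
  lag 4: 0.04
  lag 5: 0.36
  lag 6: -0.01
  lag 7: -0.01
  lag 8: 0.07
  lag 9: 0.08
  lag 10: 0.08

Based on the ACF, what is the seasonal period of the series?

5

The largest autocorrelation is r_5 = 0.36; the remaining lags stay at or below 0.08.
The dominant spike at lag 5 indicates a seasonal period of 5.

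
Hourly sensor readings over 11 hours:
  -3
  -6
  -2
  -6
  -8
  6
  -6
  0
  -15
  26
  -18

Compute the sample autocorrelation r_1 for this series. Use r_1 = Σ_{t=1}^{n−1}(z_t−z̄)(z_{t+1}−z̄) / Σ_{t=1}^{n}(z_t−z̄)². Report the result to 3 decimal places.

-0.660

Mean z̄ = (-3 − 6 − 2 − 6 − 8 + 6 − 6 + 0 − 15 + 26 − 18)/11 = -2.9091
Numerator Σ_{t=1}^{10}(z_t−z̄)(z_{t+1}−z̄) = -892.4628
Denominator Σ(z_t−z̄)² = 1352.9091
r_1 = -892.4628 / 1352.9091 = -0.660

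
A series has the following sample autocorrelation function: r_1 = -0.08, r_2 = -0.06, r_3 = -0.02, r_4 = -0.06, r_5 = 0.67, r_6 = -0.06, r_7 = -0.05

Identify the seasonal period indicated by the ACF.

The largest autocorrelation is r_5 = 0.67; the remaining lags stay at or below -0.02.
The dominant spike at lag 5 indicates a seasonal period of 5.

5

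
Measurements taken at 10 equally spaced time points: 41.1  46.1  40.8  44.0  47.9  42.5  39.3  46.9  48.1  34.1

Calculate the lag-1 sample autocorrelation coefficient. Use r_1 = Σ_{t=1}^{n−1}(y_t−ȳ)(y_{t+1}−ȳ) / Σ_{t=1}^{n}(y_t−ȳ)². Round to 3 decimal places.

-0.290

Mean ȳ = (41.1 + 46.1 + 40.8 + 44.0 + 47.9 + 42.5 + 39.3 + 46.9 + 48.1 + 34.1)/10 = 43.0800
Numerator Σ_{t=1}^{9}(y_t−ȳ)(y_{t+1}−ȳ) = -51.4744
Denominator Σ(y_t−ȳ)² = 177.3760
r_1 = -51.4744 / 177.3760 = -0.290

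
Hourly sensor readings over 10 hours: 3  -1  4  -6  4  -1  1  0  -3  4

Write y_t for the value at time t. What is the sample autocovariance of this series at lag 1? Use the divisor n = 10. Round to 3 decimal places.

-7.125

Mean ȳ = (3 − 1 + 4 − 6 + 4 − 1 + 1 + 0 − 3 + 4)/10 = 0.5000
Σ_{t=1}^{9}(y_t−ȳ)(y_{t+1}−ȳ) = -71.2500
γ_1 = -71.2500 / 10 = -7.125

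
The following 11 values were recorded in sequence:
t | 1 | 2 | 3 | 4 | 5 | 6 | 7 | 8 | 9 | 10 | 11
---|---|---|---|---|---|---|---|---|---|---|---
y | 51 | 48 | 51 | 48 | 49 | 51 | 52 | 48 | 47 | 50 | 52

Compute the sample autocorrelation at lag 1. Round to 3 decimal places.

Mean ȳ = (51 + 48 + 51 + 48 + 49 + 51 + 52 + 48 + 47 + 50 + 52)/11 = 49.7273
Numerator Σ_{t=1}^{10}(y_t−ȳ)(y_{t+1}−ȳ) = -2.7107
Denominator Σ(y_t−ȳ)² = 32.1818
r_1 = -2.7107 / 32.1818 = -0.084

-0.084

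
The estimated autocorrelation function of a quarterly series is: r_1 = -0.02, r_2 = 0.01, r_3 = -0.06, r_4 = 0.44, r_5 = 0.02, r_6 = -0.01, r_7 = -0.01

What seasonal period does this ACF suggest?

The largest autocorrelation is r_4 = 0.44; the remaining lags stay at or below 0.02.
The dominant spike at lag 4 indicates a seasonal period of 4.

4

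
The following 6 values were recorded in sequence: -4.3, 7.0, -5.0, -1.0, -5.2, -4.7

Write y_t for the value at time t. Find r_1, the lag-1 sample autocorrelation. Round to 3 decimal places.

-0.392

Mean ȳ = (-4.3 + 7.0 − 5.0 − 1.0 − 5.2 − 4.7)/6 = -2.2000
Deviations from mean: -2.1000, 9.2000, -2.8000, 1.2000, -3.0000, -2.5000
Σ(y_t−ȳ)(y_{t+1}−ȳ) = (-19.3200) + (-25.7600) + (-3.3600) + (-3.6000) + (7.5000) = -44.5400
Denominator Σ(y_t−ȳ)² = 113.5800
r_1 = -44.5400 / 113.5800 = -0.392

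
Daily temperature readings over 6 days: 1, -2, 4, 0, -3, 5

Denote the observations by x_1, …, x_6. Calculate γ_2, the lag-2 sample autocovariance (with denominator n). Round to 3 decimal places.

Mean x̄ = (1 − 2 + 4 + 0 − 3 + 5)/6 = 0.8333
Deviations: 0.1667, -2.8333, 3.1667, -0.8333, -3.8333, 4.1667
Σ_{t=1}^{4}(x_t−x̄)(x_{t+2}−x̄) = -12.7222
γ_2 = -12.7222 / 6 = -2.120

-2.120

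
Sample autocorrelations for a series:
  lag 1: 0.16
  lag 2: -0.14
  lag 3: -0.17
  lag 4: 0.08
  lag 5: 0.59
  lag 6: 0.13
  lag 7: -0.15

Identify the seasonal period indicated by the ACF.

The largest autocorrelation is r_5 = 0.59; the remaining lags stay at or below 0.16.
The dominant spike at lag 5 indicates a seasonal period of 5.

5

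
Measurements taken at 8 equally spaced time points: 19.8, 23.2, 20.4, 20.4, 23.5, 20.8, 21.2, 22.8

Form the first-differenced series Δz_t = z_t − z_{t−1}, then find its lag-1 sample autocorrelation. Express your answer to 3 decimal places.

First differences Δz: 3.4, -2.8, 0.0, 3.1, -2.7, 0.4, 1.6
Mean of differences = 0.4286
Numerator Σ(Δz_t−Δz̄)(Δz_{t+1}−Δz̄) = -17.6565
Denominator Σ(Δz_t−Δz̄)² = 37.7343
r_1(Δz) = -17.6565 / 37.7343 = -0.468

-0.468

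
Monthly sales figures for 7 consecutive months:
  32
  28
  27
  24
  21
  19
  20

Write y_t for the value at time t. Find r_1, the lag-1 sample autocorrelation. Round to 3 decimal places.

0.575

Mean ȳ = (32 + 28 + 27 + 24 + 21 + 19 + 20)/7 = 24.4286
Σ(y_t−ȳ)(y_{t+1}−ȳ) = (27.0408) + (9.1837) + (-1.1020) + (1.4694) + (18.6122) + (24.0408) = 79.2449
Denominator Σ(y_t−ȳ)² = 137.7143
r_1 = 79.2449 / 137.7143 = 0.575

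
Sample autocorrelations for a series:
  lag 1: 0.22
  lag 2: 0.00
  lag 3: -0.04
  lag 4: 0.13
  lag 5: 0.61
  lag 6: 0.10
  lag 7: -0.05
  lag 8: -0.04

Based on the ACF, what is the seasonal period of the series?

The largest autocorrelation is r_5 = 0.61; the remaining lags stay at or below 0.22. The elevated value at lag 1 (0.22), dropping to 0.00 at lag 2, reflects decaying short-term dependence rather than seasonality.
The dominant spike at lag 5 indicates a seasonal period of 5.

5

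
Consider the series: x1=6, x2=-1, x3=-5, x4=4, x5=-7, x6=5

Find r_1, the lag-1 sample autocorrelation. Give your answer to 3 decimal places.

Mean x̄ = (6 − 1 − 5 + 4 − 7 + 5)/6 = 0.3333
Deviations from mean: 5.6667, -1.3333, -5.3333, 3.6667, -7.3333, 4.6667
Σ(x_t−x̄)(x_{t+1}−x̄) = (-7.5556) + (7.1111) + (-19.5556) + (-26.8889) + (-34.2222) = -81.1111
Denominator Σ(x_t−x̄)² = 151.3333
r_1 = -81.1111 / 151.3333 = -0.536

-0.536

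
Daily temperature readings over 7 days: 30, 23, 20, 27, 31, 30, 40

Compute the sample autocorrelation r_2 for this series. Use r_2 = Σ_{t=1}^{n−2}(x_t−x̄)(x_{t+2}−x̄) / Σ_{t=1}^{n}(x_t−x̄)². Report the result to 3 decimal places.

0.009

Mean x̄ = (30 + 23 + 20 + 27 + 31 + 30 + 40)/7 = 28.7143
Deviations from mean: 1.2857, -5.7143, -8.7143, -1.7143, 2.2857, 1.2857, 11.2857
Numerator Σ_{t=1}^{5}(x_t−x̄)(x_{t+2}−x̄) = 2.2653
Denominator Σ(x_t−x̄)² = 247.4286
r_2 = 2.2653 / 247.4286 = 0.009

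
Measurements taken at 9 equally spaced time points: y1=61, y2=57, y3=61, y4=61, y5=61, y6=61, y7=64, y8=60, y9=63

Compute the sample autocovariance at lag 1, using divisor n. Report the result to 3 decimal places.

-0.556

Mean ȳ = (61 + 57 + 61 + 61 + 61 + 61 + 64 + 60 + 63)/9 = 61.0000
Σ_{t=1}^{8}(y_t−ȳ)(y_{t+1}−ȳ) = -5.0000
γ_1 = -5.0000 / 9 = -0.556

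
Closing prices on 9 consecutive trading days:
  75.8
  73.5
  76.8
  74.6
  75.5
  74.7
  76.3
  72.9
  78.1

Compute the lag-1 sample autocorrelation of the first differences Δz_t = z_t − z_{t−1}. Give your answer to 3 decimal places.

-0.665

First differences Δz: -2.3, 3.3, -2.2, 0.9, -0.8, 1.6, -3.4, 5.2
Mean of differences = 0.2875
Numerator Σ(Δz_t−Δz̄)(Δz_{t+1}−Δz̄) = -41.8602
Denominator Σ(Δz_t−Δz̄)² = 62.9688
r_1(Δz) = -41.8602 / 62.9688 = -0.665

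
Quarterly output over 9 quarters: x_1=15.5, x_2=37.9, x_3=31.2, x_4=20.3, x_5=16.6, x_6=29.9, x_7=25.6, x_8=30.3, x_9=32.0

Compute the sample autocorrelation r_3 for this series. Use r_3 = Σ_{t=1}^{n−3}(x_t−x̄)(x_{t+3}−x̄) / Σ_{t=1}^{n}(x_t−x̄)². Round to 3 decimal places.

-0.088

Mean x̄ = (15.5 + 37.9 + 31.2 + 20.3 + 16.6 + 29.9 + 25.6 + 30.3 + 32.0)/9 = 26.5889
Σ(x_t−x̄)(x_{t+3}−x̄) = (69.7368) + (-112.9854) + (15.2679) + (6.2190) + (-37.0699) + (17.9168) = -40.9148
Denominator Σ(x_t−x̄)² = 466.4889
r_3 = -40.9148 / 466.4889 = -0.088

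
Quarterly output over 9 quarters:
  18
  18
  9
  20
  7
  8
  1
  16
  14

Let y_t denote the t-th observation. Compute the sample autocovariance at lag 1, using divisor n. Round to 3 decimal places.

-1.827

Mean ȳ = (18 + 18 + 9 + 20 + 7 + 8 + 1 + 16 + 14)/9 = 12.3333
Σ_{t=1}^{8}(y_t−ȳ)(y_{t+1}−ȳ) = -16.4444
γ_1 = -16.4444 / 9 = -1.827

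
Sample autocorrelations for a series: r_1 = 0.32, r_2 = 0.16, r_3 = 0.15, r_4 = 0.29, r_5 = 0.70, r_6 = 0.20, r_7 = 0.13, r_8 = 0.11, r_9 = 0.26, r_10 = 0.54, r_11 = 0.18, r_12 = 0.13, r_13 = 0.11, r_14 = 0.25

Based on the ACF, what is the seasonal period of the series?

The largest autocorrelation is r_5 = 0.70, with a weaker echo at lag 10 (0.54); the remaining lags stay at or below 0.32. The elevated value at lag 1 (0.32), dropping to 0.16 at lag 2, reflects decaying short-term dependence rather than seasonality.
The dominant spike at lag 5 indicates a seasonal period of 5.

5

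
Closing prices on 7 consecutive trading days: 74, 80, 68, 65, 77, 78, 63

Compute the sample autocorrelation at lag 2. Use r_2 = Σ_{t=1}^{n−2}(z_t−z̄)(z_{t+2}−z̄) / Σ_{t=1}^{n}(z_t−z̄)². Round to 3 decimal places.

Mean z̄ = (74 + 80 + 68 + 65 + 77 + 78 + 63)/7 = 72.1429
Σ(z_t−z̄)(z_{t+2}−z̄) = (-7.6939) + (-56.1224) + (-20.1224) + (-41.8367) + (-44.4082) = -170.1837
Denominator Σ(z_t−z̄)² = 274.8571
r_2 = -170.1837 / 274.8571 = -0.619

-0.619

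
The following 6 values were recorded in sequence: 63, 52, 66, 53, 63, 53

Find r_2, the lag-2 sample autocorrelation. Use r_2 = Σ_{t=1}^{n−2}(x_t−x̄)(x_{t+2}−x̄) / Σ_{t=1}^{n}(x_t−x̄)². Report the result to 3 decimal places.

Mean x̄ = (63 + 52 + 66 + 53 + 63 + 53)/6 = 58.3333
Deviations from mean: 4.6667, -6.3333, 7.6667, -5.3333, 4.6667, -5.3333
Σ(x_t−x̄)(x_{t+2}−x̄) = (35.7778) + (33.7778) + (35.7778) + (28.4444) = 133.7778
Denominator Σ(x_t−x̄)² = 199.3333
r_2 = 133.7778 / 199.3333 = 0.671

0.671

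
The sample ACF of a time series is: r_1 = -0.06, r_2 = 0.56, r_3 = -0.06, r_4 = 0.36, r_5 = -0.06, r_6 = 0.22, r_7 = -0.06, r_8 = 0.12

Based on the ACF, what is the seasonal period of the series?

The largest autocorrelation is r_2 = 0.56, with weaker echoes at lags 4 (0.36) and 6 (0.22); the remaining lags stay at or below 0.12.
The dominant spike at lag 2 indicates a seasonal period of 2.

2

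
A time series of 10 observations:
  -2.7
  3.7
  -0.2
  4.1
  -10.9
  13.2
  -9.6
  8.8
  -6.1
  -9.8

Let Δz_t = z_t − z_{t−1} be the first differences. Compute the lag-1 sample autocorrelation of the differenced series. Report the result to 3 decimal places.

-0.845

First differences Δz: 6.4, -3.9, 4.3, -15.0, 24.1, -22.8, 18.4, -14.9, -3.7
Mean of differences = -0.7889
Numerator Σ(Δz_t−Δz̄)(Δz_{t+1}−Δz̄) = -1664.1135
Denominator Σ(Δz_t−Δz̄)² = 1968.9689
r_1(Δz) = -1664.1135 / 1968.9689 = -0.845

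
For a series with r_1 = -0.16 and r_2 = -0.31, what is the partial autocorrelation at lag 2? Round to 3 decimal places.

φ_{22} = (r_2 − r_1²) / (1 − r_1²)
r_1² = (-0.16)² = 0.0256
Numerator = -0.31 − 0.0256 = -0.3356; denominator = 1 − 0.0256 = 0.9744
φ_{22} = -0.3356 / 0.9744 = -0.344

-0.344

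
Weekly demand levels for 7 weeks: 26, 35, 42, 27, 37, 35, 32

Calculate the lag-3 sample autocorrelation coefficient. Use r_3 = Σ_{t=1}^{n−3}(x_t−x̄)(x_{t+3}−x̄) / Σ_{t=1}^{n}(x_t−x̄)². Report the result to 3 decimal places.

0.401

Mean x̄ = (26 + 35 + 42 + 27 + 37 + 35 + 32)/7 = 33.4286
Σ(x_t−x̄)(x_{t+3}−x̄) = (47.7551) + (5.6122) + (13.4694) + (9.1837) = 76.0204
Denominator Σ(x_t−x̄)² = 189.7143
r_3 = 76.0204 / 189.7143 = 0.401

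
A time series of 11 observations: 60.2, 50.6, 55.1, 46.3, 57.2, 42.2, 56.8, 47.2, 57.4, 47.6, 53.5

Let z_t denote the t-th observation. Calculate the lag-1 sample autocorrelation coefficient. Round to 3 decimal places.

-0.723

Mean z̄ = (60.2 + 50.6 + 55.1 + 46.3 + 57.2 + 42.2 + 56.8 + 47.2 + 57.4 + 47.6 + 53.5)/11 = 52.1909
Numerator Σ_{t=1}^{10}(z_t−z̄)(z_{t+1}−z̄) = -239.0355
Denominator Σ(z_t−z̄)² = 330.8291
r_1 = -239.0355 / 330.8291 = -0.723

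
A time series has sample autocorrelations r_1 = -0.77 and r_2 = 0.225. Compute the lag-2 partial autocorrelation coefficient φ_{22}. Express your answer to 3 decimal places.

φ_{22} = (r_2 − r_1²) / (1 − r_1²)
r_1² = (-0.77)² = 0.5929
Numerator = 0.225 − 0.5929 = -0.3679; denominator = 1 − 0.5929 = 0.4071
φ_{22} = -0.3679 / 0.4071 = -0.904

-0.904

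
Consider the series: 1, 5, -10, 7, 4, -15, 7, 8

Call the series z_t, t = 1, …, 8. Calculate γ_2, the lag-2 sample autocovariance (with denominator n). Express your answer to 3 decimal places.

Mean z̄ = (1 + 5 − 10 + 7 + 4 − 15 + 7 + 8)/8 = 0.8750
Deviations: 0.1250, 4.1250, -10.8750, 6.1250, 3.1250, -15.8750, 6.1250, 7.1250
Σ_{t=1}^{6}(z_t−z̄)(z_{t+2}−z̄) = -201.2813
γ_2 = -201.2813 / 8 = -25.160

-25.160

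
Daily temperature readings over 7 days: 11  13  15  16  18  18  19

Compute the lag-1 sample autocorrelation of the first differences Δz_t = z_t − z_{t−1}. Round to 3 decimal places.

First differences Δz: 2, 2, 1, 2, 0, 1
Mean of differences = 1.3333
Numerator Σ(Δz_t−Δz̄)(Δz_{t+1}−Δz̄) = -0.4444
Denominator Σ(Δz_t−Δz̄)² = 3.3333
r_1(Δz) = -0.4444 / 3.3333 = -0.133

-0.133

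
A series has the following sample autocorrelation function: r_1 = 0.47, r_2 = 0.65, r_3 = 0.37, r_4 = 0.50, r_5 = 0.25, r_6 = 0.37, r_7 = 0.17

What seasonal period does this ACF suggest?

2

The largest autocorrelation is r_2 = 0.65, with a weaker echo at lag 4 (0.50); the remaining lags stay at or below 0.47.
The dominant spike at lag 2 indicates a seasonal period of 2.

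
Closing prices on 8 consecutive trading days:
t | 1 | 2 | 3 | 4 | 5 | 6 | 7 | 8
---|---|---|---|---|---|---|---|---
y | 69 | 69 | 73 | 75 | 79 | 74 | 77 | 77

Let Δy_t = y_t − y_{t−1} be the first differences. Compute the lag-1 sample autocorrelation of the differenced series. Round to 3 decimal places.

-0.484

First differences Δy: 0, 4, 2, 4, -5, 3, 0
Mean of differences = 1.1429
Numerator Σ(Δy_t−Δȳ)(Δy_{t+1}−Δȳ) = -29.4490
Denominator Σ(Δy_t−Δȳ)² = 60.8571
r_1(Δy) = -29.4490 / 60.8571 = -0.484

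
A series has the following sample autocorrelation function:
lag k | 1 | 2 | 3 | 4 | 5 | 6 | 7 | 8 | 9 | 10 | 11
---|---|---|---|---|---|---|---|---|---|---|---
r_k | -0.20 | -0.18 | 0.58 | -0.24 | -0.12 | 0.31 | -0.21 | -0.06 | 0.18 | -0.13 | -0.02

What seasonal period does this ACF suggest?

The largest autocorrelation is r_3 = 0.58, with weaker echoes at lags 6 (0.31) and 9 (0.18); the remaining lags stay at or below -0.02.
The dominant spike at lag 3 indicates a seasonal period of 3.

3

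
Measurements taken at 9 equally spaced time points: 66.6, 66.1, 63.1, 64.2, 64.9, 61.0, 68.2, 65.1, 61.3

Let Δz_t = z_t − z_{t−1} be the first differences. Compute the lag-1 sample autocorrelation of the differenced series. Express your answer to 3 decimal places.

First differences Δz: -0.5, -3.0, 1.1, 0.7, -3.9, 7.2, -3.1, -3.8
Mean of differences = -0.6625
Numerator Σ(Δz_t−Δz̄)(Δz_{t+1}−Δz̄) = -43.4814
Denominator Σ(Δz_t−Δz̄)² = 98.5388
r_1(Δz) = -43.4814 / 98.5388 = -0.441

-0.441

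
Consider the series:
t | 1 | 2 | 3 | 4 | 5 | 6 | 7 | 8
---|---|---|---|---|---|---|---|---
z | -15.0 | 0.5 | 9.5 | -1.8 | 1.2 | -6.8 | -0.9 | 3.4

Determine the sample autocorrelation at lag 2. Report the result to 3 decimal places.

Mean z̄ = (-15.0 + 0.5 + 9.5 − 1.8 + 1.2 − 6.8 − 0.9 + 3.4)/8 = -1.2375
Σ(z_t−z̄)(z_{t+2}−z̄) = (-147.7748) + (-0.9773) + (26.1727) + (3.1289) + (0.8227) + (-25.7961) = -144.4241
Denominator Σ(z_t−z̄)² = 366.5388
r_2 = -144.4241 / 366.5388 = -0.394

-0.394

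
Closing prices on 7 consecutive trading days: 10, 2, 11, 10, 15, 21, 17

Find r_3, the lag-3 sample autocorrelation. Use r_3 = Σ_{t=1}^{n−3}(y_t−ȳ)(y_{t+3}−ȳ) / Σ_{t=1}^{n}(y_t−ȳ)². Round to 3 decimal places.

Mean ȳ = (10 + 2 + 11 + 10 + 15 + 21 + 17)/7 = 12.2857
Deviations from mean: -2.2857, -10.2857, -1.2857, -2.2857, 2.7143, 8.7143, 4.7143
Σ(y_t−ȳ)(y_{t+3}−ȳ) = (5.2245) + (-27.9184) + (-11.2041) + (-10.7755) = -44.6735
Denominator Σ(y_t−ȳ)² = 223.4286
r_3 = -44.6735 / 223.4286 = -0.200

-0.200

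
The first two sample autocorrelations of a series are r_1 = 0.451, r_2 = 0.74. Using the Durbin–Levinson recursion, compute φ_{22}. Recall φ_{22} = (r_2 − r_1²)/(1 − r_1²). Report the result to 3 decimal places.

φ_{22} = (r_2 − r_1²) / (1 − r_1²)
r_1² = (0.451)² = 0.203401
Numerator = 0.74 − 0.2034 = 0.5366; denominator = 1 − 0.2034 = 0.7966
φ_{22} = 0.5366 / 0.7966 = 0.674

0.674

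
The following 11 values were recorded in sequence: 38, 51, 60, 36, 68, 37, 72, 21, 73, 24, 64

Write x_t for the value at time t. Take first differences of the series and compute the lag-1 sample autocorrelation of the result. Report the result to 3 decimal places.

-0.891

First differences Δx: 13, 9, -24, 32, -31, 35, -51, 52, -49, 40
Mean of differences = 2.6000
Numerator Σ(Δx_t−Δx̄)(Δx_{t+1}−Δx̄) = -11825.5600
Denominator Σ(Δx_t−Δx̄)² = 13274.4000
r_1(Δx) = -11825.5600 / 13274.4000 = -0.891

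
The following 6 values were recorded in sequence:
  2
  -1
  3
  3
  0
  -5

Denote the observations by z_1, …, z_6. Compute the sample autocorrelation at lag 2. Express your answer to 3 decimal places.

-0.300

Mean z̄ = (2 − 1 + 3 + 3 + 0 − 5)/6 = 0.3333
Numerator Σ_{t=1}^{4}(z_t−z̄)(z_{t+2}−z̄) = -14.2222
Denominator Σ(z_t−z̄)² = 47.3333
r_2 = -14.2222 / 47.3333 = -0.300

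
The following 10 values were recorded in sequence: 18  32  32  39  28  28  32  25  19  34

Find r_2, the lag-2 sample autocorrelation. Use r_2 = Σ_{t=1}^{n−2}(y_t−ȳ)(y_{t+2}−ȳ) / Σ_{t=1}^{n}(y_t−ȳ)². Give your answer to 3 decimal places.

-0.159

Mean ȳ = (18 + 32 + 32 + 39 + 28 + 28 + 32 + 25 + 19 + 34)/10 = 28.7000
Numerator Σ_{t=1}^{8}(y_t−ȳ)(y_{t+2}−ȳ) = -62.1800
Denominator Σ(y_t−ȳ)² = 390.1000
r_2 = -62.1800 / 390.1000 = -0.159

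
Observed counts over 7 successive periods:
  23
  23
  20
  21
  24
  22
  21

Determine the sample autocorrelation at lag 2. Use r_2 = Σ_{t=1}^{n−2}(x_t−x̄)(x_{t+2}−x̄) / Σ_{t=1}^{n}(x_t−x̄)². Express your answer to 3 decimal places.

-0.750

Mean x̄ = (23 + 23 + 20 + 21 + 24 + 22 + 21)/7 = 22.0000
Deviations from mean: 1.0000, 1.0000, -2.0000, -1.0000, 2.0000, 0.0000, -1.0000
Σ(x_t−x̄)(x_{t+2}−x̄) = (-2.0000) + (-1.0000) + (-4.0000) + (0.0000) + (-2.0000) = -9.0000
Denominator Σ(x_t−x̄)² = 12.0000
r_2 = -9.0000 / 12.0000 = -0.750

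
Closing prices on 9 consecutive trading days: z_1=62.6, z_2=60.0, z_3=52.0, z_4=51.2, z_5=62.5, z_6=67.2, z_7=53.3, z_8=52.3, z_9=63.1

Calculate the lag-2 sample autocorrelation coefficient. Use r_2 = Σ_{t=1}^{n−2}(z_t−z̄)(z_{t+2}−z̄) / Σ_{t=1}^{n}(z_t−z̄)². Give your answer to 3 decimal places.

Mean z̄ = (62.6 + 60.0 + 52.0 + 51.2 + 62.5 + 67.2 + 53.3 + 52.3 + 63.1)/9 = 58.2444
Σ(z_t−z̄)(z_{t+2}−z̄) = (-27.1980) + (-12.3669) + (-26.5736) + (-63.0869) + (-21.0414) + (-53.2358) + (-24.0080) = -227.5106
Denominator Σ(z_t−z̄)² = 292.3422
r_2 = -227.5106 / 292.3422 = -0.778

-0.778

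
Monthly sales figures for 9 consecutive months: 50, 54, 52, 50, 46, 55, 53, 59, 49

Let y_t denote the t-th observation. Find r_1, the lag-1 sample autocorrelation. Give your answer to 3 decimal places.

Mean ȳ = (50 + 54 + 52 + 50 + 46 + 55 + 53 + 59 + 49)/9 = 52.0000
Numerator Σ_{t=1}^{8}(y_t−ȳ)(y_{t+1}−ȳ) = -21.0000
Denominator Σ(y_t−ȳ)² = 116.0000
r_1 = -21.0000 / 116.0000 = -0.181

-0.181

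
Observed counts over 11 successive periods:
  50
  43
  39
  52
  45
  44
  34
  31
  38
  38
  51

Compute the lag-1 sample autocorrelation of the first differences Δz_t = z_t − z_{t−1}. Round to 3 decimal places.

First differences Δz: -7, -4, 13, -7, -1, -10, -3, 7, 0, 13
Mean of differences = 0.1000
Numerator Σ(Δz_t−Δz̄)(Δz_{t+1}−Δz̄) = -88.5100
Denominator Σ(Δz_t−Δz̄)² = 610.9000
r_1(Δz) = -88.5100 / 610.9000 = -0.145

-0.145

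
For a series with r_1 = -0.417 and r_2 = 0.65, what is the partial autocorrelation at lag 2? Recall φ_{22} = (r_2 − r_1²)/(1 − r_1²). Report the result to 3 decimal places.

0.576

φ_{22} = (r_2 − r_1²) / (1 − r_1²)
r_1² = (-0.417)² = 0.173889
Numerator = 0.65 − 0.1739 = 0.4761; denominator = 1 − 0.1739 = 0.8261
φ_{22} = 0.4761 / 0.8261 = 0.576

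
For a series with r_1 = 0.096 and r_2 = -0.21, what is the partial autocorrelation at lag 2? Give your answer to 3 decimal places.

-0.221

φ_{22} = (r_2 − r_1²) / (1 − r_1²)
r_1² = (0.096)² = 0.009216
Numerator = -0.21 − 0.0092 = -0.2192; denominator = 1 − 0.0092 = 0.9908
φ_{22} = -0.2192 / 0.9908 = -0.221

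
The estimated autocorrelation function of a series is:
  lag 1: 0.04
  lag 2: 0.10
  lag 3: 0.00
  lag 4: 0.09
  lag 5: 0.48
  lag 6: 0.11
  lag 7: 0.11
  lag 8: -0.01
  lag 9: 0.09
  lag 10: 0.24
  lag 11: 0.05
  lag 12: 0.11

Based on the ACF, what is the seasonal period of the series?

5

The largest autocorrelation is r_5 = 0.48, with a weaker echo at lag 10 (0.24); the remaining lags stay at or below 0.11.
The dominant spike at lag 5 indicates a seasonal period of 5.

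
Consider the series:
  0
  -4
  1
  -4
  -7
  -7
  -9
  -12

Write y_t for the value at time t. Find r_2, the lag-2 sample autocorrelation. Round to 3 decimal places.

0.292

Mean ȳ = (0 − 4 + 1 − 4 − 7 − 7 − 9 − 12)/8 = -5.2500
Deviations from mean: 5.2500, 1.2500, 6.2500, 1.2500, -1.7500, -1.7500, -3.7500, -6.7500
Numerator Σ_{t=1}^{6}(y_t−ȳ)(y_{t+2}−ȳ) = 39.6250
Denominator Σ(y_t−ȳ)² = 135.5000
r_2 = 39.6250 / 135.5000 = 0.292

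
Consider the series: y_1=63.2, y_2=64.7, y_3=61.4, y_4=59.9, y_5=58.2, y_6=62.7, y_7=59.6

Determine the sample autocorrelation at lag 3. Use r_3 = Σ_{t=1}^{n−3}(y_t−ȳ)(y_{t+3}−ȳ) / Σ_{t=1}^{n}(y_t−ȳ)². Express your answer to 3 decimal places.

Mean ȳ = (63.2 + 64.7 + 61.4 + 59.9 + 58.2 + 62.7 + 59.6)/7 = 61.3857
Deviations from mean: 1.8143, 3.3143, 0.0143, -1.4857, -3.1857, 1.3143, -1.7857
Σ(y_t−ȳ)(y_{t+3}−ȳ) = (-2.6955) + (-10.5584) + (0.0188) + (2.6531) = -10.5820
Denominator Σ(y_t−ȳ)² = 31.5486
r_3 = -10.5820 / 31.5486 = -0.335

-0.335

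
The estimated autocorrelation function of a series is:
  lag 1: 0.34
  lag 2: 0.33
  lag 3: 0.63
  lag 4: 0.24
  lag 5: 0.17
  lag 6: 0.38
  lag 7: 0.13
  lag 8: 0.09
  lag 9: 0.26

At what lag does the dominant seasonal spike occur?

3

The largest autocorrelation is r_3 = 0.63, with a weaker echo at lag 6 (0.38); the remaining lags stay at or below 0.34. The elevated value at lag 1 (0.34), dropping to 0.33 at lag 2, reflects decaying short-term dependence rather than seasonality.
The dominant spike at lag 3 indicates a seasonal period of 3.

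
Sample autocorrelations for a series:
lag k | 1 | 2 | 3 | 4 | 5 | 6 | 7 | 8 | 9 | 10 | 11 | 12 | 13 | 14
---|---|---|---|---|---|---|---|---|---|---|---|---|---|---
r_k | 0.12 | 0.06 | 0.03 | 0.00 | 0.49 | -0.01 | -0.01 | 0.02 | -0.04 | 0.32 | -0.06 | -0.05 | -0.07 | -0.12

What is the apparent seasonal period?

5

The largest autocorrelation is r_5 = 0.49, with a weaker echo at lag 10 (0.32); the remaining lags stay at or below 0.12.
The dominant spike at lag 5 indicates a seasonal period of 5.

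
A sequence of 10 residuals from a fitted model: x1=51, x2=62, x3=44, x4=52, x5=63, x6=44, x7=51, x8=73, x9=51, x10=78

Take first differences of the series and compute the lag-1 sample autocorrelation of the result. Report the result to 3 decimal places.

First differences Δx: 11, -18, 8, 11, -19, 7, 22, -22, 27
Mean of differences = 3.0000
Numerator Σ(Δx_t−Δx̄)(Δx_{t+1}−Δx̄) = -1496.0000
Denominator Σ(Δx_t−Δx̄)² = 2656.0000
r_1(Δx) = -1496.0000 / 2656.0000 = -0.563

-0.563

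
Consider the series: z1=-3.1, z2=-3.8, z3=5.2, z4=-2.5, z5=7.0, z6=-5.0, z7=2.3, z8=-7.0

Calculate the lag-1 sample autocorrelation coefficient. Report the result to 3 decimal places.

-0.551

Mean z̄ = (-3.1 − 3.8 + 5.2 − 2.5 + 7.0 − 5.0 + 2.3 − 7.0)/8 = -0.8625
Σ(z_t−z̄)(z_{t+1}−z̄) = (6.5727) + (-17.8086) + (-9.9273) + (-12.8748) + (-32.5311) + (-13.0848) + (-19.4098) = -99.0639
Denominator Σ(z_t−z̄)² = 179.6788
r_1 = -99.0639 / 179.6788 = -0.551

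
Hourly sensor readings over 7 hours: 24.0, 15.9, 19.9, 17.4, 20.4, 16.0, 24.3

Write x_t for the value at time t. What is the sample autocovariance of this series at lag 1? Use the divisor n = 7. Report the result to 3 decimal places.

Mean x̄ = (24.0 + 15.9 + 19.9 + 17.4 + 20.4 + 16.0 + 24.3)/7 = 19.7000
Σ_{t=1}^{6}(x_t−x̄)(x_{t+1}−x̄) = -38.7800
γ_1 = -38.7800 / 7 = -5.540

-5.540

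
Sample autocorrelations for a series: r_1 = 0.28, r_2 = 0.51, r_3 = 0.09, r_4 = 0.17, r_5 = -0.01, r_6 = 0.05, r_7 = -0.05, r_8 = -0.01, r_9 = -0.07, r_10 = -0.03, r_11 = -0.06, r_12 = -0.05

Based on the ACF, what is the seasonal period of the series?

2

The largest autocorrelation is r_2 = 0.51; the remaining lags stay at or below 0.28.
The dominant spike at lag 2 indicates a seasonal period of 2.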